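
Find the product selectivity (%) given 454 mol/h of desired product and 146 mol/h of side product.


Selectivity = desired / (desired + undesired) * 100
Total products = 454 + 146 = 600 mol/h
S = 454 / 600 * 100
= 0.7567 * 100
= 75.67 %

75.67 %


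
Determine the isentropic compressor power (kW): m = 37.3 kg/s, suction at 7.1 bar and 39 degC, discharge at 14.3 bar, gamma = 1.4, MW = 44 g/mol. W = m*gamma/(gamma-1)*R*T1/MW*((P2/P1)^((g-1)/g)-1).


Isentropic work: W = m*(gamma/(gamma-1))*(R*T1/MW)*((P2/P1)^((gamma-1)/gamma) - 1)
T1 = 39 + 273.15 = 312.15 K
Pressure ratio = 14.3 / 7.1 = 2.01408
Exponent = (1.4 - 1)/1.4 = 0.285714
(P2/P1)^exp - 1 = 2.01408^0.285714 - 1 = 0.221459
W = 37.3 * 1.4 / 0.4 * 8.314 * 312.15 / 44 * 0.221459 = 1705

1705 kW


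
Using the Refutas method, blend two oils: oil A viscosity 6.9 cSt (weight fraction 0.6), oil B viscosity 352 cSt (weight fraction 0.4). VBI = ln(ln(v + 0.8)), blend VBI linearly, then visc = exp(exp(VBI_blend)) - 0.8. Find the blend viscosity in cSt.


Refutas method: VBN_i = 14.534*ln(ln(visc_i + 0.8)) + 10.975, blended linearly by mass fraction; since VBN is linear in VBI_i = ln(ln(visc_i + 0.8)) and the fractions sum to 1, blend VBI directly: visc = exp(exp(VBI_blend)) - 0.8
VBI_1 = ln(ln(6.9 + 0.8)) = 0.713548
VBI_2 = ln(ln(352 + 0.8)) = 1.76916
VBI_blend = 0.6 * 0.713548 + 0.4 * 1.76916 = 1.13579
visc_blend = exp(exp(1.13579)) - 0.8 = 21.70

21.70 cSt


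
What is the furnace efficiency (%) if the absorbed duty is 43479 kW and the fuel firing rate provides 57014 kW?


Furnace efficiency = Q_absorbed / Q_fuel * 100
= 43479 / 57014 * 100 = 76.26

76.26 %


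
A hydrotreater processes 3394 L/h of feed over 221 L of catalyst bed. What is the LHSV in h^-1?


LHSV = volumetric feed rate / catalyst volume
= 3394 L/h / 221 L
= 15.36 h^-1

15.36 h^-1


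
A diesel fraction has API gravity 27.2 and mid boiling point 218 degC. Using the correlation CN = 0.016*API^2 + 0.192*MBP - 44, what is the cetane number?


CN = 0.016 * 27.2^2 + 0.192 * 218 - 44
CN = 11.83744 + 41.856 - 44 = 9.69344

9.69344


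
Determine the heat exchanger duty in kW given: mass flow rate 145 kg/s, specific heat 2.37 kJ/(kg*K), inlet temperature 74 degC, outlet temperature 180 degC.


Q = m_dot * cp * delta_T
delta_T = 180 - 74 = 106 K
Q = 145 * 2.37 * 106
= 343.65 * 106
= 36426.9 kW

36426.9 kW


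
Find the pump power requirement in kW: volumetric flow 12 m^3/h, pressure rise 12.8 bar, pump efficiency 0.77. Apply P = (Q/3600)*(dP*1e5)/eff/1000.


Q = 12 / 3600 = 0.00333333 m^3/s
P = 0.00333333 * (12.8 * 1e5) / 0.77 / 1000 = 5.541

5.541 kW


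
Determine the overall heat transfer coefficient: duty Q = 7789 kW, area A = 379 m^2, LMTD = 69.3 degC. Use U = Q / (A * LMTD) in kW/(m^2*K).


From Q = U*A*LMTD, U = Q / (A * LMTD)
U = 7789 / (379 * 69.3) = 7789 / 26264.7 = 0.2966

0.2966 kW/(m^2*K)


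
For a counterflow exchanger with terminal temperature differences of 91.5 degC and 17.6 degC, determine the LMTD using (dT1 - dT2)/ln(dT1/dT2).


LMTD = (dT1 - dT2) / ln(dT1/dT2)
= (91.5 - 17.6) / ln(91.5 / 17.6) = 73.9 / 1.64844 = 44.83

44.83 degC


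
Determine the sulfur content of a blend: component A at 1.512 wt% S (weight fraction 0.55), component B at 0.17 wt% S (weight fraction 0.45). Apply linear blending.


Linear sulfur blending: S_blend = x1*S1 + x2*S2
Contribution 1: 0.55 * 1.512 = 0.8316 wt%
Contribution 2: 0.45 * 0.17 = 0.0765 wt%
S_blend = 0.8316 + 0.0765 = 0.9081

0.9081 wt%


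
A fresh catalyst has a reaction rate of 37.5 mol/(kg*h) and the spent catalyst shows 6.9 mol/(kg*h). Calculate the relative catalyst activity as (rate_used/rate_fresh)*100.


Activity (%) = (rate_used / rate_fresh) * 100
rate_used = 6.9, rate_fresh = 37.5
= (6.9 / 37.5) * 100
= 0.1840 * 100 = 18.40

18.40 %


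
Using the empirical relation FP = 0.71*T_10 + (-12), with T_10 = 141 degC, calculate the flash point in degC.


FP = 0.71 * 141 + (-12) = 88.11

88.11 degC


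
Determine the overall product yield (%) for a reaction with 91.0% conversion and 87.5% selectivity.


Overall yield = conversion (%) * selectivity (%) / 100
Conversion = 91.0%, Selectivity = 87.5%
Y = 91.0 * 87.5 / 100
= 79.625 %

79.625 %


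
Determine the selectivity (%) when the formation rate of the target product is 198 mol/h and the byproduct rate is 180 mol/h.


Selectivity = desired / (desired + undesired) * 100
Total products = 198 + 180 = 378 mol/h
S = 198 / 378 * 100
= 0.5238 * 100
= 52.38 %

52.38 %


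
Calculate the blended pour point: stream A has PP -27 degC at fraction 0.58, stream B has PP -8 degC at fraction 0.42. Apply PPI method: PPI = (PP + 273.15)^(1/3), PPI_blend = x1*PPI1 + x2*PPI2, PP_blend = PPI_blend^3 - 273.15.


PPI_1 = (-27 + 273.15)^(1/3) = 6.2671
PPI_2 = (-8 + 273.15)^(1/3) = 6.42437
PPI_blend = 0.58 * 6.2671 + 0.42 * 6.42437 = 6.333153
PP_blend = 6.333153^3 - 273.15 = 254.0153 - 273.15 = -19.13

-19.13 degC


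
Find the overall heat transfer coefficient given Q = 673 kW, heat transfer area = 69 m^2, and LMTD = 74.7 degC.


From Q = U*A*LMTD, U = Q / (A * LMTD)
U = 673 / (69 * 74.7) = 673 / 5154.3 = 0.1306

0.1306 kW/(m^2*K)


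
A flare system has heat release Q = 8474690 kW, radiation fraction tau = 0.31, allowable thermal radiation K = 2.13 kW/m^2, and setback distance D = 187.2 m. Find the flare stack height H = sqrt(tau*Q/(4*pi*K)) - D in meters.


tau*Q/(4*pi*K) = 0.31 * 8474690 / (4 * pi * 2.13) = 98151.3
sqrt(98151.3) = 313.291
H = 313.291 - 187.2 = 126.1

126.1 m


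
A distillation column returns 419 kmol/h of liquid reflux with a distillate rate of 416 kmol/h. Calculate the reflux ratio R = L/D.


Reflux ratio definition: R = L / D (liquid returned / distillate withdrawn)
L = 419 kmol/h, D = 416 kmol/h
R = 419 / 416 = 1.007

1.007


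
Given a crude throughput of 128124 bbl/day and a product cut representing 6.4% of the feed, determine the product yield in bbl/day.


Crude throughput = 128124 bbl/day
Fraction yield = 6.4%
yield = throughput * fraction / 100
yield = 128124 * 6.4 / 100 = 8199.936

8199.936 bbl/day


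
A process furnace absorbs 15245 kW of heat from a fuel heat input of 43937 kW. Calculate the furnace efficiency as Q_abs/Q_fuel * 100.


Furnace efficiency = Q_absorbed / Q_fuel * 100
= 15245 / 43937 * 100 = 34.70

34.70 %


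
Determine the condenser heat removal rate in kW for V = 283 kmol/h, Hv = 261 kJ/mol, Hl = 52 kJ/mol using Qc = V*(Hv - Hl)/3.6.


Qc = 283 * (261 - 52) / 3.6 = 283 * 209 / 3.6 = 16430

16430 kW


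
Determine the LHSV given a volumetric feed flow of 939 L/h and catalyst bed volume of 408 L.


LHSV = volumetric feed rate / catalyst volume
= 939 L/h / 408 L
= 2.301 h^-1

2.301 h^-1


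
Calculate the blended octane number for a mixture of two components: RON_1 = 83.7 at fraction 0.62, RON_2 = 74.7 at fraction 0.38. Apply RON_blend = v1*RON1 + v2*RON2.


Linear blending: RON_blend = sum(vi * RONi)
Contribution 1: 0.62 * 83.7 = 51.894
Contribution 2: 0.38 * 74.7 = 28.386
RON_blend = 51.894 + 28.386 = 80.28

80.28


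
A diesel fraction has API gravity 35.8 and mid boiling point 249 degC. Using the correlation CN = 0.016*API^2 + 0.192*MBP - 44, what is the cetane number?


CN = 0.016 * 35.8^2 + 0.192 * 249 - 44
CN = 20.50624 + 47.808 - 44 = 24.31424

24.31424


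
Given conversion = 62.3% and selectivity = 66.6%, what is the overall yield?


Overall yield = conversion (%) * selectivity (%) / 100
Conversion = 62.3%, Selectivity = 66.6%
Y = 62.3 * 66.6 / 100
= 41.4918 %

41.4918 %


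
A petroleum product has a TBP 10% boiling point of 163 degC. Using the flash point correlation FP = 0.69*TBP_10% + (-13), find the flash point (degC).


FP = 0.69 * 163 + (-13) = 99.47

99.47 degC


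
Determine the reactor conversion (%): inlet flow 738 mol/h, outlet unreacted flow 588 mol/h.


X = (F_in - F_out) / F_in * 100
Moles reacted = 738 - 588 = 150
X = 150 / 738 * 100
= 0.2033 * 100
= 20.33 %

20.33 %


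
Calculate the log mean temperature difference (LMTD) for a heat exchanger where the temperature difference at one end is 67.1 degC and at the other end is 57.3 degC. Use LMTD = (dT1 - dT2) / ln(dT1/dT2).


LMTD = (dT1 - dT2) / ln(dT1/dT2)
= (67.1 - 57.3) / ln(67.1 / 57.3) = 9.8 / 0.157883 = 62.07

62.07 degC


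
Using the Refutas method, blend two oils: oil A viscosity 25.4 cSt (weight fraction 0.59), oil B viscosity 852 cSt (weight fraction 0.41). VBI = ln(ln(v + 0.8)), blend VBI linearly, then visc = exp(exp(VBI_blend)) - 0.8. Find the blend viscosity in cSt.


Refutas method: VBN_i = 14.534*ln(ln(visc_i + 0.8)) + 10.975, blended linearly by mass fraction; since VBN is linear in VBI_i = ln(ln(visc_i + 0.8)) and the fractions sum to 1, blend VBI directly: visc = exp(exp(VBI_blend)) - 0.8
VBI_1 = ln(ln(25.4 + 0.8)) = 1.18349
VBI_2 = ln(ln(852 + 0.8)) = 1.90932
VBI_blend = 0.59 * 1.18349 + 0.41 * 1.90932 = 1.48108
visc_blend = exp(exp(1.48108)) - 0.8 = 80.46

80.46 cSt


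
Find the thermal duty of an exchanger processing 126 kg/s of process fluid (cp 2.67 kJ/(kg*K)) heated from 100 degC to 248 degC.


Q = m_dot * cp * delta_T
delta_T = 248 - 100 = 148 K
Q = 126 * 2.67 * 148
= 336.42 * 148
= 49790.16 kW

49790.16 kW


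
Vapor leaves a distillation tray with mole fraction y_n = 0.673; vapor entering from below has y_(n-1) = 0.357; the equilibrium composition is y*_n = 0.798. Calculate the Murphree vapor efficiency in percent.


Murphree vapor efficiency: EMV = (y_n - y_(n-1)) / (y*_n - y_(n-1)) * 100
EMV = (0.673 - 0.357) / (0.798 - 0.357) * 100 = 0.316 / 0.441 * 100 = 71.66

71.66 %


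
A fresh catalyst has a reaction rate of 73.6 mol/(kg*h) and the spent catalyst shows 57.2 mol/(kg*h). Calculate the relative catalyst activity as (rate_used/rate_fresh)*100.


Activity (%) = (rate_used / rate_fresh) * 100
rate_used = 57.2, rate_fresh = 73.6
= (57.2 / 73.6) * 100
= 0.7772 * 100 = 77.72

77.72 %


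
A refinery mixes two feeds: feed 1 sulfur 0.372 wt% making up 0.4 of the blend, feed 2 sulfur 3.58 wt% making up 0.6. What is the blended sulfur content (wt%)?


Linear sulfur blending: S_blend = x1*S1 + x2*S2
Contribution 1: 0.4 * 0.372 = 0.1488 wt%
Contribution 2: 0.6 * 3.58 = 2.148 wt%
S_blend = 0.1488 + 2.148 = 2.2968

2.2968 wt%


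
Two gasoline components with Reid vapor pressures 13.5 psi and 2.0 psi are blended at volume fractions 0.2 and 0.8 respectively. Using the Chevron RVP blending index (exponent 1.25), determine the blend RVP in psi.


Chevron index: RVP_blend = (sum xi*RVPi^1.25)^(1/1.25)
RVP^1.25 terms: 0.2 * 13.5^1.25 + 0.8 * 2.0^1.25 = 7.07817
RVP_blend = 7.07817^(1/1.25) = 4.786

4.786 psi


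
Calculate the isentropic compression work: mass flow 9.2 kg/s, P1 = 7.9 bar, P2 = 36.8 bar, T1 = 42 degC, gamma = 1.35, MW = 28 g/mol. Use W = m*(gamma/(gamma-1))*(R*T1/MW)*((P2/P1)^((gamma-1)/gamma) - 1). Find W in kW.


Isentropic work: W = m*(gamma/(gamma-1))*(R*T1/MW)*((P2/P1)^((gamma-1)/gamma) - 1)
T1 = 42 + 273.15 = 315.15 K
Pressure ratio = 36.8 / 7.9 = 4.65823
Exponent = (1.35 - 1)/1.35 = 0.259259
(P2/P1)^exp - 1 = 4.65823^0.259259 - 1 = 0.490192
W = 9.2 * 1.35 / 0.35 * 8.314 * 315.15 / 28 * 0.490192 = 1628

1628 kW


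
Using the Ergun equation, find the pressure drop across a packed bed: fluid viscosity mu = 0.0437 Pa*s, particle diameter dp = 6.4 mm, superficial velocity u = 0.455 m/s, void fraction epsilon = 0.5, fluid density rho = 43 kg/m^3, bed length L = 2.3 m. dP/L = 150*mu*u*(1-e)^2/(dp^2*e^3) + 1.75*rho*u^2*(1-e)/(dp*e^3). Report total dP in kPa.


dp = 6.4 mm = 0.0064 m
Viscous term = 150*0.0437*0.455*(1-0.5)^2 / (0.0064^2*0.5^3) = 145631
Inertial term = 1.75*43*0.455^2*(1-0.5) / (0.0064*0.5^3) = 9736.64
dP/L = 145631 + 9736.64 = 155368 Pa/m
dP = 155368 * 2.3 / 1000 = 357.3 kPa

357.3 kPa


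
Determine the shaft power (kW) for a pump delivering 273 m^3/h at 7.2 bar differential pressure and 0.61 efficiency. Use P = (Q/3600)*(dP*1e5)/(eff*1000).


Q = 273 / 3600 = 0.0758333 m^3/s
P = 0.0758333 * (7.2 * 1e5) / 0.61 / 1000 = 89.51

89.51 kW


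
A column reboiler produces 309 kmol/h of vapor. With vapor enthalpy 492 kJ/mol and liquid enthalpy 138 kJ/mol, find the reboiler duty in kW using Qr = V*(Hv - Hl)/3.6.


Qr = 309 * (492 - 138) / 3.6 = 309 * 354 / 3.6 = 30380

30380 kW


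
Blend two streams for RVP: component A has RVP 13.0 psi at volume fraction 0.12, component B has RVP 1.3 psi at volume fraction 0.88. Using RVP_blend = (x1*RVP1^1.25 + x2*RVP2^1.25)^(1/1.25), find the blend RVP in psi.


Chevron index: RVP_blend = (sum xi*RVPi^1.25)^(1/1.25)
RVP^1.25 terms: 0.12 * 13.0^1.25 + 0.88 * 1.3^1.25 = 4.18372
RVP_blend = 4.18372^(1/1.25) = 3.142

3.142 psi


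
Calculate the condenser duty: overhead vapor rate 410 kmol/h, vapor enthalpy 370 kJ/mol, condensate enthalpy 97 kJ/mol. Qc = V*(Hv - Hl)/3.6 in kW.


Qc = 410 * (370 - 97) / 3.6 = 410 * 273 / 3.6 = 31090

31090 kW


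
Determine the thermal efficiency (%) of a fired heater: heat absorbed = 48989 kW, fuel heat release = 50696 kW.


Furnace efficiency = Q_absorbed / Q_fuel * 100
= 48989 / 50696 * 100 = 96.63

96.63 %


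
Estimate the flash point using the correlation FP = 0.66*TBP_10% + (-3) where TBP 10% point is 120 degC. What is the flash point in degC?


FP = 0.66 * 120 + (-3) = 76.2

76.2 degC


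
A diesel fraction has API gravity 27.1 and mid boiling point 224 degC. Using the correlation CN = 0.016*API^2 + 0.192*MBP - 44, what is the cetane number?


CN = 0.016 * 27.1^2 + 0.192 * 224 - 44
CN = 11.75056 + 43.008 - 44 = 10.75856

10.75856


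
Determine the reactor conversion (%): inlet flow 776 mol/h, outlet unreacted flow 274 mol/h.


X = (F_in - F_out) / F_in * 100
Moles reacted = 776 - 274 = 502
X = 502 / 776 * 100
= 0.6469 * 100
= 64.69 %

64.69 %


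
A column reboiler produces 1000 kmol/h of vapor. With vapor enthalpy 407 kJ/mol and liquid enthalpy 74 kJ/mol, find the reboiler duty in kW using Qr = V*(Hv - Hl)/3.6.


Qr = 1000 * (407 - 74) / 3.6 = 1000 * 333 / 3.6 = 92500

92500 kW


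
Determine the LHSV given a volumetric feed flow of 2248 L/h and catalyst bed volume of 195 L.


LHSV = volumetric feed rate / catalyst volume
= 2248 L/h / 195 L
= 11.53 h^-1

11.53 h^-1


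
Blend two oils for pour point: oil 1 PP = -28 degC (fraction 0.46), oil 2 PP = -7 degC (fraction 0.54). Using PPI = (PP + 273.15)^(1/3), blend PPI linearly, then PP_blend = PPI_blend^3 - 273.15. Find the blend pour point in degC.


PPI_1 = (-28 + 273.15)^(1/3) = 6.258601
PPI_2 = (-7 + 273.15)^(1/3) = 6.432436
PPI_blend = 0.46 * 6.258601 + 0.54 * 6.432436 = 6.352472
PP_blend = 6.352472^3 - 273.15 = 256.347 - 273.15 = -16.8

-16.8 degC


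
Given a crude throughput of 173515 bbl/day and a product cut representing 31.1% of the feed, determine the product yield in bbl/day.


Crude throughput = 173515 bbl/day
Fraction yield = 31.1%
yield = throughput * fraction / 100
yield = 173515 * 31.1 / 100 = 53963.165

53963.165 bbl/day


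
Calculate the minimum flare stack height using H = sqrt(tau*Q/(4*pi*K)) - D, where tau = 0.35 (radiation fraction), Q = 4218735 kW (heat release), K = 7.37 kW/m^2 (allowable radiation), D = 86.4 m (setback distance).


tau*Q/(4*pi*K) = 0.35 * 4218735 / (4 * pi * 7.37) = 15943.1
sqrt(15943.1) = 126.266
H = 126.266 - 86.4 = 39.87

39.87 m


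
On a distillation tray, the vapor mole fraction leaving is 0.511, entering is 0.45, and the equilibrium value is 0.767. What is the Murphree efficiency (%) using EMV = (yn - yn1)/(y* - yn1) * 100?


Murphree vapor efficiency: EMV = (y_n - y_(n-1)) / (y*_n - y_(n-1)) * 100
EMV = (0.511 - 0.45) / (0.767 - 0.45) * 100 = 0.061 / 0.317 * 100 = 19.24

19.24 %


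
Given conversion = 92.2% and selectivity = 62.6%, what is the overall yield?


Overall yield = conversion (%) * selectivity (%) / 100
Conversion = 92.2%, Selectivity = 62.6%
Y = 92.2 * 62.6 / 100
= 57.7172 %

57.7172 %


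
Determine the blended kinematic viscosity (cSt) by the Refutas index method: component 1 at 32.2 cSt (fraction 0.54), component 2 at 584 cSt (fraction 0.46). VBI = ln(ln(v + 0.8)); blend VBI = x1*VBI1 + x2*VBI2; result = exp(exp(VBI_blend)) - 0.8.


Refutas method: VBN_i = 14.534*ln(ln(visc_i + 0.8)) + 10.975, blended linearly by mass fraction; since VBN is linear in VBI_i = ln(ln(visc_i + 0.8)) and the fractions sum to 1, blend VBI directly: visc = exp(exp(VBI_blend)) - 0.8
VBI_1 = ln(ln(32.2 + 0.8)) = 1.25176
VBI_2 = ln(ln(584 + 0.8)) = 1.8518
VBI_blend = 0.54 * 1.25176 + 0.46 * 1.8518 = 1.52778
visc_blend = exp(exp(1.52778)) - 0.8 = 99.48

99.48 cSt


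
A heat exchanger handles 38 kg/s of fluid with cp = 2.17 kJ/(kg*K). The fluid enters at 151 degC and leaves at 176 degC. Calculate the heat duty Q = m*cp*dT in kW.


Q = m_dot * cp * delta_T
delta_T = 176 - 151 = 25 K
Q = 38 * 2.17 * 25
= 82.46 * 25
= 2061.5 kW

2061.5 kW


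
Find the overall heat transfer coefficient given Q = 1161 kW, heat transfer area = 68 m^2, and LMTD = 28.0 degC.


From Q = U*A*LMTD, U = Q / (A * LMTD)
U = 1161 / (68 * 28.0) = 1161 / 1904 = 0.6098

0.6098 kW/(m^2*K)


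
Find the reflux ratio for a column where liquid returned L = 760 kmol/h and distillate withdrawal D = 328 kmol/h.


Reflux ratio definition: R = L / D (liquid returned / distillate withdrawn)
L = 760 kmol/h, D = 328 kmol/h
R = 760 / 328 = 2.317

2.317


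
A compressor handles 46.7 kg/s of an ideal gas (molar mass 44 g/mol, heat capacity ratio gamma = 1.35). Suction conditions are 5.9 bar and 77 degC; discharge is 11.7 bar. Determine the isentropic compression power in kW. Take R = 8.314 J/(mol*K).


Isentropic work: W = m*(gamma/(gamma-1))*(R*T1/MW)*((P2/P1)^((gamma-1)/gamma) - 1)
T1 = 77 + 273.15 = 350.15 K
Pressure ratio = 11.7 / 5.9 = 1.98305
Exponent = (1.35 - 1)/1.35 = 0.259259
(P2/P1)^exp - 1 = 1.98305^0.259259 - 1 = 0.194226
W = 46.7 * 1.35 / 0.35 * 8.314 * 350.15 / 44 * 0.194226 = 2315

2315 kW


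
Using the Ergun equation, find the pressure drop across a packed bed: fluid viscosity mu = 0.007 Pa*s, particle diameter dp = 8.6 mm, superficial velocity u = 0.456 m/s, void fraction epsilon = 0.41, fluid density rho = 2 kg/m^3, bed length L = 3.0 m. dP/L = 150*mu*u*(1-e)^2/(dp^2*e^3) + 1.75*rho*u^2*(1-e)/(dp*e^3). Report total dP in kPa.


dp = 8.6 mm = 0.0086 m
Viscous term = 150*0.007*0.456*(1-0.41)^2 / (0.0086^2*0.41^3) = 32697.1
Inertial term = 1.75*2*0.456^2*(1-0.41) / (0.0086*0.41^3) = 724.435
dP/L = 32697.1 + 724.435 = 33421.5 Pa/m
dP = 33421.5 * 3.0 / 1000 = 100.3 kPa

100.3 kPa


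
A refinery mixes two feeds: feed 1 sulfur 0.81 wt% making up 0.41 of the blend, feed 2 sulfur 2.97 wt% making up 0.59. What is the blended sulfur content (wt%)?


Linear sulfur blending: S_blend = x1*S1 + x2*S2
Contribution 1: 0.41 * 0.81 = 0.3321 wt%
Contribution 2: 0.59 * 2.97 = 1.7523 wt%
S_blend = 0.3321 + 1.7523 = 2.0844

2.0844 wt%


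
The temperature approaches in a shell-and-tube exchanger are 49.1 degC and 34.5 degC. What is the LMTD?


LMTD = (dT1 - dT2) / ln(dT1/dT2)
= (49.1 - 34.5) / ln(49.1 / 34.5) = 14.6 / 0.3529 = 41.37

41.37 degC


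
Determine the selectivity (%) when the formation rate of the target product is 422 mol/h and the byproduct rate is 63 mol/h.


Selectivity = desired / (desired + undesired) * 100
Total products = 422 + 63 = 485 mol/h
S = 422 / 485 * 100
= 0.8701 * 100
= 87.01 %

87.01 %


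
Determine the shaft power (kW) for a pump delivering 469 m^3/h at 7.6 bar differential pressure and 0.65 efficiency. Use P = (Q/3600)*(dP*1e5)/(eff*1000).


Q = 469 / 3600 = 0.130278 m^3/s
P = 0.130278 * (7.6 * 1e5) / 0.65 / 1000 = 152.3

152.3 kW


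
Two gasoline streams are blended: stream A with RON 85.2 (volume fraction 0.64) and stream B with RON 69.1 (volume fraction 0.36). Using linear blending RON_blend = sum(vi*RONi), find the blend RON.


Linear blending: RON_blend = sum(vi * RONi)
Contribution 1: 0.64 * 85.2 = 54.528
Contribution 2: 0.36 * 69.1 = 24.876
RON_blend = 54.528 + 24.876 = 79.404

79.404


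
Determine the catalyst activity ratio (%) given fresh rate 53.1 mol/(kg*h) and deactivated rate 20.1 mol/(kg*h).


Activity (%) = (rate_used / rate_fresh) * 100
rate_used = 20.1, rate_fresh = 53.1
= (20.1 / 53.1) * 100
= 0.3785 * 100 = 37.85

37.85 %


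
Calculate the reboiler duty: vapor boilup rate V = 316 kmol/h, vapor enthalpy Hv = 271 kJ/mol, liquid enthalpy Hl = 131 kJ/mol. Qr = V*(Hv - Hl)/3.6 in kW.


Qr = 316 * (271 - 131) / 3.6 = 316 * 140 / 3.6 = 12290

12290 kW


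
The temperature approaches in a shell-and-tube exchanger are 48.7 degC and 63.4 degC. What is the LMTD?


LMTD = (dT1 - dT2) / ln(dT1/dT2)
= (48.7 - 63.4) / ln(48.7 / 63.4) = -14.7 / -0.263785 = 55.73

55.73 degC


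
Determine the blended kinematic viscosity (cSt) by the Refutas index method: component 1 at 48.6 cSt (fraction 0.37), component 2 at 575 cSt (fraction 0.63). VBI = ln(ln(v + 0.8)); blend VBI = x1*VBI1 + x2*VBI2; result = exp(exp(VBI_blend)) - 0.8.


Refutas method: VBN_i = 14.534*ln(ln(visc_i + 0.8)) + 10.975, blended linearly by mass fraction; since VBN is linear in VBI_i = ln(ln(visc_i + 0.8)) and the fractions sum to 1, blend VBI directly: visc = exp(exp(VBI_blend)) - 0.8
VBI_1 = ln(ln(48.6 + 0.8)) = 1.36096
VBI_2 = ln(ln(575 + 0.8)) = 1.84936
VBI_blend = 0.37 * 1.36096 + 0.63 * 1.84936 = 1.66865
visc_blend = exp(exp(1.66865)) - 0.8 = 200.5

200.5 cSt


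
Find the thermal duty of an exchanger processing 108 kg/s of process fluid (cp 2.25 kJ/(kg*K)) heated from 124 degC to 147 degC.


Q = m_dot * cp * delta_T
delta_T = 147 - 124 = 23 K
Q = 108 * 2.25 * 23
= 243 * 23
= 5589 kW

5589 kW


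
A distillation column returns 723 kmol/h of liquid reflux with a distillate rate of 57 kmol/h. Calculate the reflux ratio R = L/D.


Reflux ratio definition: R = L / D (liquid returned / distillate withdrawn)
L = 723 kmol/h, D = 57 kmol/h
R = 723 / 57 = 12.68

12.68


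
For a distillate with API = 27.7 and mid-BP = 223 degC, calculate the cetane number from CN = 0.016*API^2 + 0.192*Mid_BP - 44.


CN = 0.016 * 27.7^2 + 0.192 * 223 - 44
CN = 12.27664 + 42.816 - 44 = 11.09264

11.09264


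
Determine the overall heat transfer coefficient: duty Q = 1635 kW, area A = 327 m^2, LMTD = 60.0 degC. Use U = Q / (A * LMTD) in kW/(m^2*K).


From Q = U*A*LMTD, U = Q / (A * LMTD)
U = 1635 / (327 * 60.0) = 1635 / 19620 = 0.08333

0.08333 kW/(m^2*K)


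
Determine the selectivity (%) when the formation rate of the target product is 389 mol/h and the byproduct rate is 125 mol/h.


Selectivity = desired / (desired + undesired) * 100
Total products = 389 + 125 = 514 mol/h
S = 389 / 514 * 100
= 0.7568 * 100
= 75.68 %

75.68 %


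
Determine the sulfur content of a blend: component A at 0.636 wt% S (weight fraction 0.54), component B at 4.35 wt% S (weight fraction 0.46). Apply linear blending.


Linear sulfur blending: S_blend = x1*S1 + x2*S2
Contribution 1: 0.54 * 0.636 = 0.34344 wt%
Contribution 2: 0.46 * 4.35 = 2.001 wt%
S_blend = 0.34344 + 2.001 = 2.34444

2.34444 wt%


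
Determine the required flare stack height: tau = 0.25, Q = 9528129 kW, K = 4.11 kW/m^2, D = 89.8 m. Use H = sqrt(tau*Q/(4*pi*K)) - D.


tau*Q/(4*pi*K) = 0.25 * 9528129 / (4 * pi * 4.11) = 46120.7
sqrt(46120.7) = 214.757
H = 214.757 - 89.8 = 125.0

125.0 m


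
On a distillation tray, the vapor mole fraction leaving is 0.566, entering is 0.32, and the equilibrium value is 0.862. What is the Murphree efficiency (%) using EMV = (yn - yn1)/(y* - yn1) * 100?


Murphree vapor efficiency: EMV = (y_n - y_(n-1)) / (y*_n - y_(n-1)) * 100
EMV = (0.566 - 0.32) / (0.862 - 0.32) * 100 = 0.246 / 0.542 * 100 = 45.39

45.39 %


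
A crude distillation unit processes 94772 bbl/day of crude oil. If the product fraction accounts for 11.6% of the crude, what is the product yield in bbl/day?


Crude throughput = 94772 bbl/day
Fraction yield = 11.6%
yield = throughput * fraction / 100
yield = 94772 * 11.6 / 100 = 10993.552

10993.552 bbl/day


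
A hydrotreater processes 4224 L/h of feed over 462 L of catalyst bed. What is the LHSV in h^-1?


LHSV = volumetric feed rate / catalyst volume
= 4224 L/h / 462 L
= 9.143 h^-1

9.143 h^-1


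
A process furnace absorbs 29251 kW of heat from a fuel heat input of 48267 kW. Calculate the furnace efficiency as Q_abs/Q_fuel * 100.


Furnace efficiency = Q_absorbed / Q_fuel * 100
= 29251 / 48267 * 100 = 60.60

60.60 %


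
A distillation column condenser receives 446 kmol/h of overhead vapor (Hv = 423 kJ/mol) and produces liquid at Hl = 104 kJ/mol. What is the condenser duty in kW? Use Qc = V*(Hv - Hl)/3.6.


Qc = 446 * (423 - 104) / 3.6 = 446 * 319 / 3.6 = 39520

39520 kW


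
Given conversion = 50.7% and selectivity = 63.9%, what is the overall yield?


Overall yield = conversion (%) * selectivity (%) / 100
Conversion = 50.7%, Selectivity = 63.9%
Y = 50.7 * 63.9 / 100
= 32.3973 %

32.3973 %


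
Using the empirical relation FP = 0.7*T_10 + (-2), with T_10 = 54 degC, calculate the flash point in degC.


FP = 0.7 * 54 + (-2) = 35.8

35.8 degC


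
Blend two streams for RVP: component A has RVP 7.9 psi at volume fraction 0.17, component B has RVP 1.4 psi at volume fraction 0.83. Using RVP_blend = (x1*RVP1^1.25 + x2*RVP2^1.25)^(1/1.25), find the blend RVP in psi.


Chevron index: RVP_blend = (sum xi*RVPi^1.25)^(1/1.25)
RVP^1.25 terms: 0.17 * 7.9^1.25 + 0.83 * 1.4^1.25 = 3.51553
RVP_blend = 3.51553^(1/1.25) = 2.734

2.734 psi


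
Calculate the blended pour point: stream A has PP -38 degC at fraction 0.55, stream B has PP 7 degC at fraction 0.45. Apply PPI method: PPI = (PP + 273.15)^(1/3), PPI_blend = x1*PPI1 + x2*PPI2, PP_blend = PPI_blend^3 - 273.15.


PPI_1 = (-38 + 273.15)^(1/3) = 6.172318
PPI_2 = (7 + 273.15)^(1/3) = 6.543301
PPI_blend = 0.55 * 6.172318 + 0.45 * 6.543301 = 6.33926
PP_blend = 6.33926^3 - 273.15 = 254.7509 - 273.15 = -18.4

-18.4 degC


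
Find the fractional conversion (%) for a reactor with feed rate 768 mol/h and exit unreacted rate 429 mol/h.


X = (F_in - F_out) / F_in * 100
Moles reacted = 768 - 429 = 339
X = 339 / 768 * 100
= 0.4414 * 100
= 44.14 %

44.14 %


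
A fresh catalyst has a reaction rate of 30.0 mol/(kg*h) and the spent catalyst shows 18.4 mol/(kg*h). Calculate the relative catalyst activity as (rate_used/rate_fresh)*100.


Activity (%) = (rate_used / rate_fresh) * 100
rate_used = 18.4, rate_fresh = 30.0
= (18.4 / 30.0) * 100
= 0.6133 * 100 = 61.33

61.33 %


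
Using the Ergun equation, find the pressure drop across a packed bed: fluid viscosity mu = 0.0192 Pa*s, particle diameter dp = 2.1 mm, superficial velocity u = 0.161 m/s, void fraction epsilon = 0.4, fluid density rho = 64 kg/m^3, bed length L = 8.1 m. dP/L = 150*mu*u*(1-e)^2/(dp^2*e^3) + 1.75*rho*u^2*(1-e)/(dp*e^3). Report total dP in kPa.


dp = 2.1 mm = 0.0021 m
Viscous term = 150*0.0192*0.161*(1-0.4)^2 / (0.0021^2*0.4^3) = 591429
Inertial term = 1.75*64*0.161^2*(1-0.4) / (0.0021*0.4^3) = 12960.5
dP/L = 591429 + 12960.5 = 604390 Pa/m
dP = 604390 * 8.1 / 1000 = 4896 kPa

4896 kPa


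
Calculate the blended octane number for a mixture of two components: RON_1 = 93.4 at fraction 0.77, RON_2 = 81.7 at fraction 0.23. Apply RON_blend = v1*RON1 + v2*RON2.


Linear blending: RON_blend = sum(vi * RONi)
Contribution 1: 0.77 * 93.4 = 71.918
Contribution 2: 0.23 * 81.7 = 18.791
RON_blend = 71.918 + 18.791 = 90.709

90.709


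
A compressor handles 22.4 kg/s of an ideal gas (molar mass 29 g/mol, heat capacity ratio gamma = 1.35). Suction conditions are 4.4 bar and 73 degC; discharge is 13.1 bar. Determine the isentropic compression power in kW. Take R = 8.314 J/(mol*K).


Isentropic work: W = m*(gamma/(gamma-1))*(R*T1/MW)*((P2/P1)^((gamma-1)/gamma) - 1)
T1 = 73 + 273.15 = 346.15 K
Pressure ratio = 13.1 / 4.4 = 2.97727
Exponent = (1.35 - 1)/1.35 = 0.259259
(P2/P1)^exp - 1 = 2.97727^0.259259 - 1 = 0.326911
W = 22.4 * 1.35 / 0.35 * 8.314 * 346.15 / 29 * 0.326911 = 2803

2803 kW


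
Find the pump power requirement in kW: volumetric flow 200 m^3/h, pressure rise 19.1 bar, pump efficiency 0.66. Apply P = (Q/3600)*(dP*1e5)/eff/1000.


Q = 200 / 3600 = 0.0555556 m^3/s
P = 0.0555556 * (19.1 * 1e5) / 0.66 / 1000 = 160.8

160.8 kW


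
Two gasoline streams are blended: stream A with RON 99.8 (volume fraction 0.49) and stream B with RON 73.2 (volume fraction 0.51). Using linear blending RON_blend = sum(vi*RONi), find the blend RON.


Linear blending: RON_blend = sum(vi * RONi)
Contribution 1: 0.49 * 99.8 = 48.902
Contribution 2: 0.51 * 73.2 = 37.332
RON_blend = 48.902 + 37.332 = 86.234

86.234


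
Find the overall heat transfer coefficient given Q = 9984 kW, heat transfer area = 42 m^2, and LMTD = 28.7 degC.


From Q = U*A*LMTD, U = Q / (A * LMTD)
U = 9984 / (42 * 28.7) = 9984 / 1205.4 = 8.283

8.283 kW/(m^2*K)


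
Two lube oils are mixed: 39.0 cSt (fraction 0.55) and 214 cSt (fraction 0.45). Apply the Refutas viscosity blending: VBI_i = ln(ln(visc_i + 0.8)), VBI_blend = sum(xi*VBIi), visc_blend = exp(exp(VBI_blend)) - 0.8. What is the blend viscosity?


Refutas method: VBN_i = 14.534*ln(ln(visc_i + 0.8)) + 10.975, blended linearly by mass fraction; since VBN is linear in VBI_i = ln(ln(visc_i + 0.8)) and the fractions sum to 1, blend VBI directly: visc = exp(exp(VBI_blend)) - 0.8
VBI_1 = ln(ln(39.0 + 0.8)) = 1.30396
VBI_2 = ln(ln(214 + 0.8)) = 1.68077
VBI_blend = 0.55 * 1.30396 + 0.45 * 1.68077 = 1.47352
visc_blend = exp(exp(1.47352)) - 0.8 = 77.82

77.82 cSt


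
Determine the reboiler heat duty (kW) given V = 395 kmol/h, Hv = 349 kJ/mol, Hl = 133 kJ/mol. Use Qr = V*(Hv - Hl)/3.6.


Qr = 395 * (349 - 133) / 3.6 = 395 * 216 / 3.6 = 23700

23700 kW


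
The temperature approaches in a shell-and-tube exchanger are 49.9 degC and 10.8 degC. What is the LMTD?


LMTD = (dT1 - dT2) / ln(dT1/dT2)
= (49.9 - 10.8) / ln(49.9 / 10.8) = 39.1 / 1.53047 = 25.55

25.55 degC


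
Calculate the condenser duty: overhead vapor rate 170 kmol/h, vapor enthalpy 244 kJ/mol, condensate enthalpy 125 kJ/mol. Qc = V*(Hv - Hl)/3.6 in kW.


Qc = 170 * (244 - 125) / 3.6 = 170 * 119 / 3.6 = 5619

5619 kW


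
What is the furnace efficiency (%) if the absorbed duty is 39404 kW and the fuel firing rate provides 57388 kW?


Furnace efficiency = Q_absorbed / Q_fuel * 100
= 39404 / 57388 * 100 = 68.66

68.66 %


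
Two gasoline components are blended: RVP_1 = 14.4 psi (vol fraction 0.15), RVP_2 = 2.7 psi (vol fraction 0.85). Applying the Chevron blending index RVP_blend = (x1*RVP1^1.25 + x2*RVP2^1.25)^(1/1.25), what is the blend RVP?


Chevron index: RVP_blend = (sum xi*RVPi^1.25)^(1/1.25)
RVP^1.25 terms: 0.15 * 14.4^1.25 + 0.85 * 2.7^1.25 = 7.14957
RVP_blend = 7.14957^(1/1.25) = 4.824

4.824 psi


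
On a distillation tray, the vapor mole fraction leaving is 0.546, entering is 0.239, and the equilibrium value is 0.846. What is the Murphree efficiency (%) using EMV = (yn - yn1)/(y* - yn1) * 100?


Murphree vapor efficiency: EMV = (y_n - y_(n-1)) / (y*_n - y_(n-1)) * 100
EMV = (0.546 - 0.239) / (0.846 - 0.239) * 100 = 0.307 / 0.607 * 100 = 50.58

50.58 %


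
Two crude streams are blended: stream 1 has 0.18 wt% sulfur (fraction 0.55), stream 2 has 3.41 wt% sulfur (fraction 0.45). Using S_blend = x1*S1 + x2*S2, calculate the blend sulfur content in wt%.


Linear sulfur blending: S_blend = x1*S1 + x2*S2
Contribution 1: 0.55 * 0.18 = 0.099 wt%
Contribution 2: 0.45 * 3.41 = 1.5345 wt%
S_blend = 0.099 + 1.5345 = 1.6335

1.6335 wt%


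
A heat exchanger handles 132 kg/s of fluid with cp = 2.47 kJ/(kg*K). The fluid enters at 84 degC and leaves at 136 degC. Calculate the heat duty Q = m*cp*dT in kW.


Q = m_dot * cp * delta_T
delta_T = 136 - 84 = 52 K
Q = 132 * 2.47 * 52
= 326.04 * 52
= 16954.08 kW

16954.08 kW


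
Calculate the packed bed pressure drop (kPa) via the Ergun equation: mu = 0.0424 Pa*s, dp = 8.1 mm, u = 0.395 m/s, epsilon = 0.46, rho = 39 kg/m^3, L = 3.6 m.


dp = 8.1 mm = 0.0081 m
Viscous term = 150*0.0424*0.395*(1-0.46)^2 / (0.0081^2*0.46^3) = 114709
Inertial term = 1.75*39*0.395^2*(1-0.46) / (0.0081*0.46^3) = 7293.43
dP/L = 114709 + 7293.43 = 122002 Pa/m
dP = 122002 * 3.6 / 1000 = 439.2 kPa

439.2 kPa


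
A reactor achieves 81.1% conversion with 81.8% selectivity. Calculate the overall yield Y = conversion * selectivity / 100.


Overall yield = conversion (%) * selectivity (%) / 100
Conversion = 81.1%, Selectivity = 81.8%
Y = 81.1 * 81.8 / 100
= 66.3398 %

66.3398 %


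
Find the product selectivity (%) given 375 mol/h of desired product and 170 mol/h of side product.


Selectivity = desired / (desired + undesired) * 100
Total products = 375 + 170 = 545 mol/h
S = 375 / 545 * 100
= 0.6881 * 100
= 68.81 %

68.81 %


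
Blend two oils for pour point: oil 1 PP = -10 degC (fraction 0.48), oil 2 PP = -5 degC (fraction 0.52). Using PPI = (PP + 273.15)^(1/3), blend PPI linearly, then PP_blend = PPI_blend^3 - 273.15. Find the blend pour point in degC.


PPI_1 = (-10 + 273.15)^(1/3) = 6.408176
PPI_2 = (-5 + 273.15)^(1/3) = 6.448508
PPI_blend = 0.48 * 6.408176 + 0.52 * 6.448508 = 6.429149
PP_blend = 6.429149^3 - 273.15 = 265.7422 - 273.15 = -7.41

-7.41 degC


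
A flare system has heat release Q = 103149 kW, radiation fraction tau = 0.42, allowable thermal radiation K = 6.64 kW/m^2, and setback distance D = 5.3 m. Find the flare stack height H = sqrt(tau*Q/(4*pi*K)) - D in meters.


tau*Q/(4*pi*K) = 0.42 * 103149 / (4 * pi * 6.64) = 519.202
sqrt(519.202) = 22.786
H = 22.786 - 5.3 = 17.49

17.49 m


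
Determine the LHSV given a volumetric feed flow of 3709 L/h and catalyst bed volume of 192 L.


LHSV = volumetric feed rate / catalyst volume
= 3709 L/h / 192 L
= 19.32 h^-1

19.32 h^-1


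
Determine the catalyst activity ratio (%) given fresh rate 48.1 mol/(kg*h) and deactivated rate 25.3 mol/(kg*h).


Activity (%) = (rate_used / rate_fresh) * 100
rate_used = 25.3, rate_fresh = 48.1
= (25.3 / 48.1) * 100
= 0.5260 * 100 = 52.60

52.60 %


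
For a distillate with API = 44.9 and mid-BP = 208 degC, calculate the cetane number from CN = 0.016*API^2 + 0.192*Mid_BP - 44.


CN = 0.016 * 44.9^2 + 0.192 * 208 - 44
CN = 32.25616 + 39.936 - 44 = 28.19216

28.19216


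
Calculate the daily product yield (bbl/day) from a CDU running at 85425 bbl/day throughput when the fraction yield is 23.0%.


Crude throughput = 85425 bbl/day
Fraction yield = 23.0%
yield = throughput * fraction / 100
yield = 85425 * 23.0 / 100 = 19647.75

19647.75 bbl/day


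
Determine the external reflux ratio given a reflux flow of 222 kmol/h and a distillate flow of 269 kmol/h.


Reflux ratio definition: R = L / D (liquid returned / distillate withdrawn)
L = 222 kmol/h, D = 269 kmol/h
R = 222 / 269 = 0.8253

0.8253


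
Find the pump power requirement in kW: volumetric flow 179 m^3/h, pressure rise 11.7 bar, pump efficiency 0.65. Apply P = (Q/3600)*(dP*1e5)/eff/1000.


Q = 179 / 3600 = 0.0497222 m^3/s
P = 0.0497222 * (11.7 * 1e5) / 0.65 / 1000 = 89.50

89.50 kW


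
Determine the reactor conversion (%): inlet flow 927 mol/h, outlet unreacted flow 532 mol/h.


X = (F_in - F_out) / F_in * 100
Moles reacted = 927 - 532 = 395
X = 395 / 927 * 100
= 0.4261 * 100
= 42.61 %

42.61 %


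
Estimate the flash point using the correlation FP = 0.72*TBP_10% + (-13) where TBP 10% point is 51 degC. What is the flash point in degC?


FP = 0.72 * 51 + (-13) = 23.72

23.72 degC


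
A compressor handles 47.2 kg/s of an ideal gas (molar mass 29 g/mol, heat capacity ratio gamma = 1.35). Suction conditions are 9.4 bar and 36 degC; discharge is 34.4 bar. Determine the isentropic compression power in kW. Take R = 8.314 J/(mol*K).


Isentropic work: W = m*(gamma/(gamma-1))*(R*T1/MW)*((P2/P1)^((gamma-1)/gamma) - 1)
T1 = 36 + 273.15 = 309.15 K
Pressure ratio = 34.4 / 9.4 = 3.65957
Exponent = (1.35 - 1)/1.35 = 0.259259
(P2/P1)^exp - 1 = 3.65957^0.259259 - 1 = 0.399827
W = 47.2 * 1.35 / 0.35 * 8.314 * 309.15 / 29 * 0.399827 = 6452

6452 kW


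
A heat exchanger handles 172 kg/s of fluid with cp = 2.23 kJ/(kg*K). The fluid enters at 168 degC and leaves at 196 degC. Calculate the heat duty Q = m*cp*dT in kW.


Q = m_dot * cp * delta_T
delta_T = 196 - 168 = 28 K
Q = 172 * 2.23 * 28
= 383.56 * 28
= 10739.68 kW

10739.68 kW


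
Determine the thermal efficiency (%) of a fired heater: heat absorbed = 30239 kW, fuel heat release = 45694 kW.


Furnace efficiency = Q_absorbed / Q_fuel * 100
= 30239 / 45694 * 100 = 66.18

66.18 %


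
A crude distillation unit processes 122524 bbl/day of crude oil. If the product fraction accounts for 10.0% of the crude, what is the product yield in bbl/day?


Crude throughput = 122524 bbl/day
Fraction yield = 10.0%
yield = throughput * fraction / 100
yield = 122524 * 10.0 / 100 = 12252.4

12252.4 bbl/day


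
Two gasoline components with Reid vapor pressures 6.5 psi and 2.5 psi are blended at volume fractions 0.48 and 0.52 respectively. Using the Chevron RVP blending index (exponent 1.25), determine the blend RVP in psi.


Chevron index: RVP_blend = (sum xi*RVPi^1.25)^(1/1.25)
RVP^1.25 terms: 0.48 * 6.5^1.25 + 0.52 * 2.5^1.25 = 6.61642
RVP_blend = 6.61642^(1/1.25) = 4.534

4.534 psi


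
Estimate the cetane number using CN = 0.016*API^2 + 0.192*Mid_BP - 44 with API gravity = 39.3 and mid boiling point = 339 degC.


CN = 0.016 * 39.3^2 + 0.192 * 339 - 44
CN = 24.71184 + 65.088 - 44 = 45.79984

45.79984


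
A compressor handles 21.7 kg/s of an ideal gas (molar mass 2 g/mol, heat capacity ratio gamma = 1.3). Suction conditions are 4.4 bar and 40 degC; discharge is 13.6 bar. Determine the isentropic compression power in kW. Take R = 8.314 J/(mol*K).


Isentropic work: W = m*(gamma/(gamma-1))*(R*T1/MW)*((P2/P1)^((gamma-1)/gamma) - 1)
T1 = 40 + 273.15 = 313.15 K
Pressure ratio = 13.6 / 4.4 = 3.09091
Exponent = (1.3 - 1)/1.3 = 0.230769
(P2/P1)^exp - 1 = 3.09091^0.230769 - 1 = 0.297468
W = 21.7 * 1.3 / 0.3 * 8.314 * 313.15 / 2 * 0.297468 = 36410

36410 kW


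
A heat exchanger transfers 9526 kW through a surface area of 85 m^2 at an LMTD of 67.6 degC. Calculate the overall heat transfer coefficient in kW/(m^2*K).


From Q = U*A*LMTD, U = Q / (A * LMTD)
U = 9526 / (85 * 67.6) = 9526 / 5746 = 1.658

1.658 kW/(m^2*K)


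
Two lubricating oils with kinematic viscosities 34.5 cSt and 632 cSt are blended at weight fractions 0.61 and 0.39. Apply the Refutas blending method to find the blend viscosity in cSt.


Refutas method: VBN_i = 14.534*ln(ln(visc_i + 0.8)) + 10.975, blended linearly by mass fraction; since VBN is linear in VBI_i = ln(ln(visc_i + 0.8)) and the fractions sum to 1, blend VBI directly: visc = exp(exp(VBI_blend)) - 0.8
VBI_1 = ln(ln(34.5 + 0.8)) = 1.27085
VBI_2 = ln(ln(632 + 0.8)) = 1.8641
VBI_blend = 0.61 * 1.27085 + 0.39 * 1.8641 = 1.50222
visc_blend = exp(exp(1.50222)) - 0.8 = 88.47

88.47 cSt


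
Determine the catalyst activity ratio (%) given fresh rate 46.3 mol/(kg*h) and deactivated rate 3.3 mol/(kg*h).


Activity (%) = (rate_used / rate_fresh) * 100
rate_used = 3.3, rate_fresh = 46.3
= (3.3 / 46.3) * 100
= 0.07127 * 100 = 7.127

7.127 %


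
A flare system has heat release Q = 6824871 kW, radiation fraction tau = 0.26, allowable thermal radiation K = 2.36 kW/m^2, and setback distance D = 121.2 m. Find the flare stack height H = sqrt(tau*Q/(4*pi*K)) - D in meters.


tau*Q/(4*pi*K) = 0.26 * 6824871 / (4 * pi * 2.36) = 59833.7
sqrt(59833.7) = 244.609
H = 244.609 - 121.2 = 123.4

123.4 m


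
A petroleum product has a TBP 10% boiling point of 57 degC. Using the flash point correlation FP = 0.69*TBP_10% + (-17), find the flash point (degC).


FP = 0.69 * 57 + (-17) = 22.33

22.33 degC


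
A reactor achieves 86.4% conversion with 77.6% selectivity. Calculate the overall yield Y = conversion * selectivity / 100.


Overall yield = conversion (%) * selectivity (%) / 100
Conversion = 86.4%, Selectivity = 77.6%
Y = 86.4 * 77.6 / 100
= 67.0464 %

67.0464 %
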